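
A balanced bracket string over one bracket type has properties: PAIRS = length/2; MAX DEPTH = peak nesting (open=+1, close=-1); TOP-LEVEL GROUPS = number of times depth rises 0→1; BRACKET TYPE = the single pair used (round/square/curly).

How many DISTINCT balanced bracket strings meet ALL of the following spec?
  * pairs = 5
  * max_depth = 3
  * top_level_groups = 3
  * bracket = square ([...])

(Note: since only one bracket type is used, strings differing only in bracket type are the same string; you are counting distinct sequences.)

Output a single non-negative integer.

Spec: pairs=5 depth=3 groups=3
Count(depth <= 3) = 9
Count(depth <= 2) = 6
Count(depth == 3) = 9 - 6 = 3

Answer: 3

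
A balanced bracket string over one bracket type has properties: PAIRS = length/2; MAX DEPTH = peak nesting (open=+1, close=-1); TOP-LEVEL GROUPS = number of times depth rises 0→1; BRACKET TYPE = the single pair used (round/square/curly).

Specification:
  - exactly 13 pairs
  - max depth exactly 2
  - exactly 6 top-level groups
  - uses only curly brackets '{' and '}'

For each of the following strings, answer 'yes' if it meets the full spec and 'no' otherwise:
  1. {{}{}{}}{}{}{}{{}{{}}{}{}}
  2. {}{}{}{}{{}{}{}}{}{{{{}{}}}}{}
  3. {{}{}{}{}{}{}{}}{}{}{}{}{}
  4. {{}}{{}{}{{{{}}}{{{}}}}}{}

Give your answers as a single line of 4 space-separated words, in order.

String 1 '{{}{}{}}{}{}{}{{}{{}}{}{}}': depth seq [1 2 1 2 1 2 1 0 1 0 1 0 1 0 1 2 1 2 3 2 1 2 1 2 1 0]
  -> pairs=13 depth=3 groups=5 -> no
String 2 '{}{}{}{}{{}{}{}}{}{{{{}{}}}}{}': depth seq [1 0 1 0 1 0 1 0 1 2 1 2 1 2 1 0 1 0 1 2 3 4 3 4 3 2 1 0 1 0]
  -> pairs=15 depth=4 groups=8 -> no
String 3 '{{}{}{}{}{}{}{}}{}{}{}{}{}': depth seq [1 2 1 2 1 2 1 2 1 2 1 2 1 2 1 0 1 0 1 0 1 0 1 0 1 0]
  -> pairs=13 depth=2 groups=6 -> yes
String 4 '{{}}{{}{}{{{{}}}{{{}}}}}{}': depth seq [1 2 1 0 1 2 1 2 1 2 3 4 5 4 3 2 3 4 5 4 3 2 1 0 1 0]
  -> pairs=13 depth=5 groups=3 -> no

Answer: no no yes no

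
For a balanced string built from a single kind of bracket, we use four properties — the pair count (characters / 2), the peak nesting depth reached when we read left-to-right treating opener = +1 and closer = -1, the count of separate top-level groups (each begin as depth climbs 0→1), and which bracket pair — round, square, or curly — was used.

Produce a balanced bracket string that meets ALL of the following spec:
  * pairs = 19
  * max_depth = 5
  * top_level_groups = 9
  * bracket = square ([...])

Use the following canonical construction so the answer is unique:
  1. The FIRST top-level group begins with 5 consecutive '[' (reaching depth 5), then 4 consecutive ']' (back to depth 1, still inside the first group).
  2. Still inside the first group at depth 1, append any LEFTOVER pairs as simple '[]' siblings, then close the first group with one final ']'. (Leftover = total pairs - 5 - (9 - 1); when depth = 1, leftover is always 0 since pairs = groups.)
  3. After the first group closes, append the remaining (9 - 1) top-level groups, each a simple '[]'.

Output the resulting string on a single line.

Spec: pairs=19 depth=5 groups=9
Leftover pairs = 19 - 5 - (9-1) = 6
First group: deep chain of depth 5 + 6 sibling pairs
Remaining 8 groups: simple '[]' each

Answer: [[[[[]]]][][][][][][]][][][][][][][][]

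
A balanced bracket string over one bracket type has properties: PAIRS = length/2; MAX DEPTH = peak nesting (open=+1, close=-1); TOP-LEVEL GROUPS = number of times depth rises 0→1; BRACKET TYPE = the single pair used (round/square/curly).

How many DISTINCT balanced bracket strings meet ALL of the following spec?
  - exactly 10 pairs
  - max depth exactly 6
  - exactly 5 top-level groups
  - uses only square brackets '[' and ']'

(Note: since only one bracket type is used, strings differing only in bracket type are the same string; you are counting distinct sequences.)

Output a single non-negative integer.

Spec: pairs=10 depth=6 groups=5
Count(depth <= 6) = 1001
Count(depth <= 5) = 996
Count(depth == 6) = 1001 - 996 = 5

Answer: 5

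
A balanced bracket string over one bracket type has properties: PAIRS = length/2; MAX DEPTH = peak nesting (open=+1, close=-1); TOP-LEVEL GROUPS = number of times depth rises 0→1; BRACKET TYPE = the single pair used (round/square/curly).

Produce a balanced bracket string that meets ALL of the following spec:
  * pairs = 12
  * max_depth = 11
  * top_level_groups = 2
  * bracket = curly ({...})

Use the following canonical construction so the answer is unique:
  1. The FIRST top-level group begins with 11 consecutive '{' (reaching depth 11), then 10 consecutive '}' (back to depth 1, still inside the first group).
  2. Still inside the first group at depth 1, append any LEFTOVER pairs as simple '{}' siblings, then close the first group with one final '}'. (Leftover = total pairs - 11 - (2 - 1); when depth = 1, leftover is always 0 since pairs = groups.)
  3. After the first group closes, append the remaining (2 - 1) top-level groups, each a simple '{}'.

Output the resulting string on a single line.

Spec: pairs=12 depth=11 groups=2
Leftover pairs = 12 - 11 - (2-1) = 0
First group: deep chain of depth 11 + 0 sibling pairs
Remaining 1 groups: simple '{}' each

Answer: {{{{{{{{{{{}}}}}}}}}}}{}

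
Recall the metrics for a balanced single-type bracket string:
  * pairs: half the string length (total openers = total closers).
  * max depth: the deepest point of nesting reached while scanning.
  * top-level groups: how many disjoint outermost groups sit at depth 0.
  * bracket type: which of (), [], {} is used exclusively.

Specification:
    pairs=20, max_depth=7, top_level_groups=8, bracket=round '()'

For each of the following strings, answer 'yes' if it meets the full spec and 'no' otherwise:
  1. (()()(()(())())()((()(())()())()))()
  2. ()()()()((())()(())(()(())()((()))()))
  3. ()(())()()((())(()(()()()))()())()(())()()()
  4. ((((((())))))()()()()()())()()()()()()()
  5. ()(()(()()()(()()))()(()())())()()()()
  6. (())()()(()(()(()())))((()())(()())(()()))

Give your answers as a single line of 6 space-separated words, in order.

String 1 '(()()(()(())())()((()(())()())()))()': depth seq [1 2 1 2 1 2 3 2 3 4 3 2 3 2 1 2 1 2 3 4 3 4 5 4 3 4 3 4 3 2 3 2 1 0 1 0]
  -> pairs=18 depth=5 groups=2 -> no
String 2 '()()()()((())()(())(()(())()((()))()))': depth seq [1 0 1 0 1 0 1 0 1 2 3 2 1 2 1 2 3 2 1 2 3 2 3 4 3 2 3 2 3 4 5 4 3 2 3 2 1 0]
  -> pairs=19 depth=5 groups=5 -> no
String 3 '()(())()()((())(()(()()()))()())()(())()()()': depth seq [1 0 1 2 1 0 1 0 1 0 1 2 3 2 1 2 3 2 3 4 3 4 3 4 3 2 1 2 1 2 1 0 1 0 1 2 1 0 1 0 1 0 1 0]
  -> pairs=22 depth=4 groups=10 -> no
String 4 '((((((())))))()()()()()())()()()()()()()': depth seq [1 2 3 4 5 6 7 6 5 4 3 2 1 2 1 2 1 2 1 2 1 2 1 2 1 0 1 0 1 0 1 0 1 0 1 0 1 0 1 0]
  -> pairs=20 depth=7 groups=8 -> yes
String 5 '()(()(()()()(()()))()(()())())()()()()': depth seq [1 0 1 2 1 2 3 2 3 2 3 2 3 4 3 4 3 2 1 2 1 2 3 2 3 2 1 2 1 0 1 0 1 0 1 0 1 0]
  -> pairs=19 depth=4 groups=6 -> no
String 6 '(())()()(()(()(()())))((()())(()())(()()))': depth seq [1 2 1 0 1 0 1 0 1 2 1 2 3 2 3 4 3 4 3 2 1 0 1 2 3 2 3 2 1 2 3 2 3 2 1 2 3 2 3 2 1 0]
  -> pairs=21 depth=4 groups=5 -> no

Answer: no no no yes no no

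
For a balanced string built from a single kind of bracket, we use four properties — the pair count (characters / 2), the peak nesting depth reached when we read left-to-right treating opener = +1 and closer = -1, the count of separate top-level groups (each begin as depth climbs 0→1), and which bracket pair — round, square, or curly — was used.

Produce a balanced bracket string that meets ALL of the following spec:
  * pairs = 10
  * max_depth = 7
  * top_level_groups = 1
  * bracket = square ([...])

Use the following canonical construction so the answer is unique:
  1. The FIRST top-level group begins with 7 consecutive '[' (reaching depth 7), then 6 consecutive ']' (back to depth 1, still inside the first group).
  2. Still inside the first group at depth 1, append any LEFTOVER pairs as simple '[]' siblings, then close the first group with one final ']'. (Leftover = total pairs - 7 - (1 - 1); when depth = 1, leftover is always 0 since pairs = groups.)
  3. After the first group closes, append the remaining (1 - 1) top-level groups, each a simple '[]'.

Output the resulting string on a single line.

Spec: pairs=10 depth=7 groups=1
Leftover pairs = 10 - 7 - (1-1) = 3
First group: deep chain of depth 7 + 3 sibling pairs
Remaining 0 groups: simple '[]' each

Answer: [[[[[[[]]]]]][][][]]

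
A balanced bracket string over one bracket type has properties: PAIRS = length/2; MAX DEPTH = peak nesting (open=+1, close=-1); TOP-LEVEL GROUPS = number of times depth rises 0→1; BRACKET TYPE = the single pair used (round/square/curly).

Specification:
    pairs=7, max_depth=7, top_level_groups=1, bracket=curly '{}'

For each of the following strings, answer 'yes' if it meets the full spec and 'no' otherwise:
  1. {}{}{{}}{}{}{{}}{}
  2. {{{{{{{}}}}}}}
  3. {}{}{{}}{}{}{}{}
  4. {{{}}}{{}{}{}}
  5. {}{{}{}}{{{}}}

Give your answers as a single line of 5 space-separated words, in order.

String 1 '{}{}{{}}{}{}{{}}{}': depth seq [1 0 1 0 1 2 1 0 1 0 1 0 1 2 1 0 1 0]
  -> pairs=9 depth=2 groups=7 -> no
String 2 '{{{{{{{}}}}}}}': depth seq [1 2 3 4 5 6 7 6 5 4 3 2 1 0]
  -> pairs=7 depth=7 groups=1 -> yes
String 3 '{}{}{{}}{}{}{}{}': depth seq [1 0 1 0 1 2 1 0 1 0 1 0 1 0 1 0]
  -> pairs=8 depth=2 groups=7 -> no
String 4 '{{{}}}{{}{}{}}': depth seq [1 2 3 2 1 0 1 2 1 2 1 2 1 0]
  -> pairs=7 depth=3 groups=2 -> no
String 5 '{}{{}{}}{{{}}}': depth seq [1 0 1 2 1 2 1 0 1 2 3 2 1 0]
  -> pairs=7 depth=3 groups=3 -> no

Answer: no yes no no no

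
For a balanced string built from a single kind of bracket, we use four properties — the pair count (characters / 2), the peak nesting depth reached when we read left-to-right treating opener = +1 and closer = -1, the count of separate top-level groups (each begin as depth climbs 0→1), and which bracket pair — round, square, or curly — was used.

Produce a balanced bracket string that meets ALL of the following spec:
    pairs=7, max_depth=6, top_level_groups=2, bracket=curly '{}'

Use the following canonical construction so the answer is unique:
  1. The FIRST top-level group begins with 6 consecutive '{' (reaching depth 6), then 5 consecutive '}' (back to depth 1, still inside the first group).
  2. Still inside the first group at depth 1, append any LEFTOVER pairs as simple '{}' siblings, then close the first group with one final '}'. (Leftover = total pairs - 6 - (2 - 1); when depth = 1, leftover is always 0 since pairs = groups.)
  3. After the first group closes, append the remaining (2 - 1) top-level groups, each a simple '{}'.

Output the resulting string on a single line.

Spec: pairs=7 depth=6 groups=2
Leftover pairs = 7 - 6 - (2-1) = 0
First group: deep chain of depth 6 + 0 sibling pairs
Remaining 1 groups: simple '{}' each

Answer: {{{{{{}}}}}}{}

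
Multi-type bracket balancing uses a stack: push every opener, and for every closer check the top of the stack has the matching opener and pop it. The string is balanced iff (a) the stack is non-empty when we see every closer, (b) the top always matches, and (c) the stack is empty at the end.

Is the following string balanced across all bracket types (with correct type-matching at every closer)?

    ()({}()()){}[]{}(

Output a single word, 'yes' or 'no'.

pos 0: push '('; stack = (
pos 1: ')' matches '('; pop; stack = (empty)
pos 2: push '('; stack = (
pos 3: push '{'; stack = ({
pos 4: '}' matches '{'; pop; stack = (
pos 5: push '('; stack = ((
pos 6: ')' matches '('; pop; stack = (
pos 7: push '('; stack = ((
pos 8: ')' matches '('; pop; stack = (
pos 9: ')' matches '('; pop; stack = (empty)
pos 10: push '{'; stack = {
pos 11: '}' matches '{'; pop; stack = (empty)
pos 12: push '['; stack = [
pos 13: ']' matches '['; pop; stack = (empty)
pos 14: push '{'; stack = {
pos 15: '}' matches '{'; pop; stack = (empty)
pos 16: push '('; stack = (
end: stack still non-empty (() → INVALID
Verdict: unclosed openers at end: ( → no

Answer: no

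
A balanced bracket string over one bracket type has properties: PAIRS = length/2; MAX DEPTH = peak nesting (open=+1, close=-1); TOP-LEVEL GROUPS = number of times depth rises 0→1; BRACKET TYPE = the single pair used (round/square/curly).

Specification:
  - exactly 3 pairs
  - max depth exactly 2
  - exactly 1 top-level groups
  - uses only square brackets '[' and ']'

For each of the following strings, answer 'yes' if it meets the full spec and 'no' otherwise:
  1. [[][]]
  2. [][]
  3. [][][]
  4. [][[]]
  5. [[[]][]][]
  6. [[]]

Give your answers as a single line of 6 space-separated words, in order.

String 1 '[[][]]': depth seq [1 2 1 2 1 0]
  -> pairs=3 depth=2 groups=1 -> yes
String 2 '[][]': depth seq [1 0 1 0]
  -> pairs=2 depth=1 groups=2 -> no
String 3 '[][][]': depth seq [1 0 1 0 1 0]
  -> pairs=3 depth=1 groups=3 -> no
String 4 '[][[]]': depth seq [1 0 1 2 1 0]
  -> pairs=3 depth=2 groups=2 -> no
String 5 '[[[]][]][]': depth seq [1 2 3 2 1 2 1 0 1 0]
  -> pairs=5 depth=3 groups=2 -> no
String 6 '[[]]': depth seq [1 2 1 0]
  -> pairs=2 depth=2 groups=1 -> no

Answer: yes no no no no no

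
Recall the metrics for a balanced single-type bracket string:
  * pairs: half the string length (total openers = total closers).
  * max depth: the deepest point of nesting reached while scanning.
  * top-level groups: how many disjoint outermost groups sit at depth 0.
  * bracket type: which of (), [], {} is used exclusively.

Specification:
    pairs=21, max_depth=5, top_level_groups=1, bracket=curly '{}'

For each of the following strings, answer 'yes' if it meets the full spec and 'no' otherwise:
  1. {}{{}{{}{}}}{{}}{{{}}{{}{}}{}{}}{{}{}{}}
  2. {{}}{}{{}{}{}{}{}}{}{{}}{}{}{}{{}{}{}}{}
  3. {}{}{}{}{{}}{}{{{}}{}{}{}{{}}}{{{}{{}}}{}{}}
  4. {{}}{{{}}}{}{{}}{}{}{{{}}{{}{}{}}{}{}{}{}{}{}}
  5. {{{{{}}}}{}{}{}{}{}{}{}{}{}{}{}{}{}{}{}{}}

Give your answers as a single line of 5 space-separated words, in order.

String 1 '{}{{}{{}{}}}{{}}{{{}}{{}{}}{}{}}{{}{}{}}': depth seq [1 0 1 2 1 2 3 2 3 2 1 0 1 2 1 0 1 2 3 2 1 2 3 2 3 2 1 2 1 2 1 0 1 2 1 2 1 2 1 0]
  -> pairs=20 depth=3 groups=5 -> no
String 2 '{{}}{}{{}{}{}{}{}}{}{{}}{}{}{}{{}{}{}}{}': depth seq [1 2 1 0 1 0 1 2 1 2 1 2 1 2 1 2 1 0 1 0 1 2 1 0 1 0 1 0 1 0 1 2 1 2 1 2 1 0 1 0]
  -> pairs=20 depth=2 groups=10 -> no
String 3 '{}{}{}{}{{}}{}{{{}}{}{}{}{{}}}{{{}{{}}}{}{}}': depth seq [1 0 1 0 1 0 1 0 1 2 1 0 1 0 1 2 3 2 1 2 1 2 1 2 1 2 3 2 1 0 1 2 3 2 3 4 3 2 1 2 1 2 1 0]
  -> pairs=22 depth=4 groups=8 -> no
String 4 '{{}}{{{}}}{}{{}}{}{}{{{}}{{}{}{}}{}{}{}{}{}{}}': depth seq [1 2 1 0 1 2 3 2 1 0 1 0 1 2 1 0 1 0 1 0 1 2 3 2 1 2 3 2 3 2 3 2 1 2 1 2 1 2 1 2 1 2 1 2 1 0]
  -> pairs=23 depth=3 groups=7 -> no
String 5 '{{{{{}}}}{}{}{}{}{}{}{}{}{}{}{}{}{}{}{}{}}': depth seq [1 2 3 4 5 4 3 2 1 2 1 2 1 2 1 2 1 2 1 2 1 2 1 2 1 2 1 2 1 2 1 2 1 2 1 2 1 2 1 2 1 0]
  -> pairs=21 depth=5 groups=1 -> yes

Answer: no no no no yes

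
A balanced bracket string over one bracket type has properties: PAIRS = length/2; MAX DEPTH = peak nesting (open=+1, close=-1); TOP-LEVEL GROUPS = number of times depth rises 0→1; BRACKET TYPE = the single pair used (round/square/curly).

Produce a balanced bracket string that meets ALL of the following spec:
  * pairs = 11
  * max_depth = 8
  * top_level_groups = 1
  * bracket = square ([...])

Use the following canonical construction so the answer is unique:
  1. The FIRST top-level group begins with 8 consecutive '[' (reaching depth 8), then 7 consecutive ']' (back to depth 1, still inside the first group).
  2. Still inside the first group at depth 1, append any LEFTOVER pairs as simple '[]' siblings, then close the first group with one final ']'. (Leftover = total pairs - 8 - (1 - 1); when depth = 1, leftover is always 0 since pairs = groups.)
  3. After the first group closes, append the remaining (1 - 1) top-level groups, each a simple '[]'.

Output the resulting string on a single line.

Spec: pairs=11 depth=8 groups=1
Leftover pairs = 11 - 8 - (1-1) = 3
First group: deep chain of depth 8 + 3 sibling pairs
Remaining 0 groups: simple '[]' each

Answer: [[[[[[[[]]]]]]][][][]]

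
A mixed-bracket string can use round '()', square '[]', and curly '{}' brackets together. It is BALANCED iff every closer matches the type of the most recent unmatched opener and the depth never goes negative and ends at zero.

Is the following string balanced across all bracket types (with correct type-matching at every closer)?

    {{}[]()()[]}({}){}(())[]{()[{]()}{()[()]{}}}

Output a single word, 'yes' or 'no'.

pos 0: push '{'; stack = {
pos 1: push '{'; stack = {{
pos 2: '}' matches '{'; pop; stack = {
pos 3: push '['; stack = {[
pos 4: ']' matches '['; pop; stack = {
pos 5: push '('; stack = {(
pos 6: ')' matches '('; pop; stack = {
pos 7: push '('; stack = {(
pos 8: ')' matches '('; pop; stack = {
pos 9: push '['; stack = {[
pos 10: ']' matches '['; pop; stack = {
pos 11: '}' matches '{'; pop; stack = (empty)
pos 12: push '('; stack = (
pos 13: push '{'; stack = ({
pos 14: '}' matches '{'; pop; stack = (
pos 15: ')' matches '('; pop; stack = (empty)
pos 16: push '{'; stack = {
pos 17: '}' matches '{'; pop; stack = (empty)
pos 18: push '('; stack = (
pos 19: push '('; stack = ((
pos 20: ')' matches '('; pop; stack = (
pos 21: ')' matches '('; pop; stack = (empty)
pos 22: push '['; stack = [
pos 23: ']' matches '['; pop; stack = (empty)
pos 24: push '{'; stack = {
pos 25: push '('; stack = {(
pos 26: ')' matches '('; pop; stack = {
pos 27: push '['; stack = {[
pos 28: push '{'; stack = {[{
pos 29: saw closer ']' but top of stack is '{' (expected '}') → INVALID
Verdict: type mismatch at position 29: ']' closes '{' → no

Answer: no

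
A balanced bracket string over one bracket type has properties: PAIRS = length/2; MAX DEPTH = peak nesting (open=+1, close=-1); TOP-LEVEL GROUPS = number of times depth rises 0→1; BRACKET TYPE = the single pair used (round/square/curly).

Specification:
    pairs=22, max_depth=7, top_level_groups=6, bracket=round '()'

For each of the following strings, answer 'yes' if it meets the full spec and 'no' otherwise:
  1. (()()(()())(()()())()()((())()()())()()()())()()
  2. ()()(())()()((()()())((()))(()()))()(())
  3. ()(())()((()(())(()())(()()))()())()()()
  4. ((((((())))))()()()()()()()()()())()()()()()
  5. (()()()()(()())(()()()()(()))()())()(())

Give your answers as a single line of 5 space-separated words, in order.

Answer: no no no yes no

Derivation:
String 1 '(()()(()())(()()())()()((())()()())()()()())()()': depth seq [1 2 1 2 1 2 3 2 3 2 1 2 3 2 3 2 3 2 1 2 1 2 1 2 3 4 3 2 3 2 3 2 3 2 1 2 1 2 1 2 1 2 1 0 1 0 1 0]
  -> pairs=24 depth=4 groups=3 -> no
String 2 '()()(())()()((()()())((()))(()()))()(())': depth seq [1 0 1 0 1 2 1 0 1 0 1 0 1 2 3 2 3 2 3 2 1 2 3 4 3 2 1 2 3 2 3 2 1 0 1 0 1 2 1 0]
  -> pairs=20 depth=4 groups=8 -> no
String 3 '()(())()((()(())(()())(()()))()())()()()': depth seq [1 0 1 2 1 0 1 0 1 2 3 2 3 4 3 2 3 4 3 4 3 2 3 4 3 4 3 2 1 2 1 2 1 0 1 0 1 0 1 0]
  -> pairs=20 depth=4 groups=7 -> no
String 4 '((((((())))))()()()()()()()()()())()()()()()': depth seq [1 2 3 4 5 6 7 6 5 4 3 2 1 2 1 2 1 2 1 2 1 2 1 2 1 2 1 2 1 2 1 2 1 0 1 0 1 0 1 0 1 0 1 0]
  -> pairs=22 depth=7 groups=6 -> yes
String 5 '(()()()()(()())(()()()()(()))()())()(())': depth seq [1 2 1 2 1 2 1 2 1 2 3 2 3 2 1 2 3 2 3 2 3 2 3 2 3 4 3 2 1 2 1 2 1 0 1 0 1 2 1 0]
  -> pairs=20 depth=4 groups=3 -> no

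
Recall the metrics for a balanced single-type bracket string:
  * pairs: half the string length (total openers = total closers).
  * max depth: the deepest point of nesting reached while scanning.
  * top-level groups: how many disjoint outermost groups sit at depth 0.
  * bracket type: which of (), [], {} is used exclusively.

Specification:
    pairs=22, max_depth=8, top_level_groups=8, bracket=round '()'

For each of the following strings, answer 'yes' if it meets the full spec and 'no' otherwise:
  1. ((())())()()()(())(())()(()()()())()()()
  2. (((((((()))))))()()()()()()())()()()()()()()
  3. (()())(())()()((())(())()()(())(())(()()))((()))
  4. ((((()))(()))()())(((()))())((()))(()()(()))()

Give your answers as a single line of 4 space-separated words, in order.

String 1 '((())())()()()(())(())()(()()()())()()()': depth seq [1 2 3 2 1 2 1 0 1 0 1 0 1 0 1 2 1 0 1 2 1 0 1 0 1 2 1 2 1 2 1 2 1 0 1 0 1 0 1 0]
  -> pairs=20 depth=3 groups=11 -> no
String 2 '(((((((()))))))()()()()()()())()()()()()()()': depth seq [1 2 3 4 5 6 7 8 7 6 5 4 3 2 1 2 1 2 1 2 1 2 1 2 1 2 1 2 1 0 1 0 1 0 1 0 1 0 1 0 1 0 1 0]
  -> pairs=22 depth=8 groups=8 -> yes
String 3 '(()())(())()()((())(())()()(())(())(()()))((()))': depth seq [1 2 1 2 1 0 1 2 1 0 1 0 1 0 1 2 3 2 1 2 3 2 1 2 1 2 1 2 3 2 1 2 3 2 1 2 3 2 3 2 1 0 1 2 3 2 1 0]
  -> pairs=24 depth=3 groups=6 -> no
String 4 '((((()))(()))()())(((()))())((()))(()()(()))()': depth seq [1 2 3 4 5 4 3 2 3 4 3 2 1 2 1 2 1 0 1 2 3 4 3 2 1 2 1 0 1 2 3 2 1 0 1 2 1 2 1 2 3 2 1 0 1 0]
  -> pairs=23 depth=5 groups=5 -> no

Answer: no yes no no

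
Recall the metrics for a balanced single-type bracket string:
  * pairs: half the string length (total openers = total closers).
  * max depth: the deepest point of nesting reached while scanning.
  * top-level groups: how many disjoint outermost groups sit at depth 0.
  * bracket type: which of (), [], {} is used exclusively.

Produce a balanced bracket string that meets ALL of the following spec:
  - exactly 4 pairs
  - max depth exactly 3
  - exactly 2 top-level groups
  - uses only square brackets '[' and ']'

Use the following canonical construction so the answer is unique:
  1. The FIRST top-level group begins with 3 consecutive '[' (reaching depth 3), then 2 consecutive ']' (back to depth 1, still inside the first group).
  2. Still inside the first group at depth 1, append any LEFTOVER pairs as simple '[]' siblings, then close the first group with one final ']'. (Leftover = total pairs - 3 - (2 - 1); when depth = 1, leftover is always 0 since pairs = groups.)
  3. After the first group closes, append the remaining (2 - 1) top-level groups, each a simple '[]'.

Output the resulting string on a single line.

Spec: pairs=4 depth=3 groups=2
Leftover pairs = 4 - 3 - (2-1) = 0
First group: deep chain of depth 3 + 0 sibling pairs
Remaining 1 groups: simple '[]' each

Answer: [[[]]][]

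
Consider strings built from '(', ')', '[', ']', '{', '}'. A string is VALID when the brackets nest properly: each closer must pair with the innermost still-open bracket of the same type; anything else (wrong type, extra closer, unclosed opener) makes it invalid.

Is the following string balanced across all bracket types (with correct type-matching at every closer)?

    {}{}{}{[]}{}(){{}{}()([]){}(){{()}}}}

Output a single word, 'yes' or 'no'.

Answer: no

Derivation:
pos 0: push '{'; stack = {
pos 1: '}' matches '{'; pop; stack = (empty)
pos 2: push '{'; stack = {
pos 3: '}' matches '{'; pop; stack = (empty)
pos 4: push '{'; stack = {
pos 5: '}' matches '{'; pop; stack = (empty)
pos 6: push '{'; stack = {
pos 7: push '['; stack = {[
pos 8: ']' matches '['; pop; stack = {
pos 9: '}' matches '{'; pop; stack = (empty)
pos 10: push '{'; stack = {
pos 11: '}' matches '{'; pop; stack = (empty)
pos 12: push '('; stack = (
pos 13: ')' matches '('; pop; stack = (empty)
pos 14: push '{'; stack = {
pos 15: push '{'; stack = {{
pos 16: '}' matches '{'; pop; stack = {
pos 17: push '{'; stack = {{
pos 18: '}' matches '{'; pop; stack = {
pos 19: push '('; stack = {(
pos 20: ')' matches '('; pop; stack = {
pos 21: push '('; stack = {(
pos 22: push '['; stack = {([
pos 23: ']' matches '['; pop; stack = {(
pos 24: ')' matches '('; pop; stack = {
pos 25: push '{'; stack = {{
pos 26: '}' matches '{'; pop; stack = {
pos 27: push '('; stack = {(
pos 28: ')' matches '('; pop; stack = {
pos 29: push '{'; stack = {{
pos 30: push '{'; stack = {{{
pos 31: push '('; stack = {{{(
pos 32: ')' matches '('; pop; stack = {{{
pos 33: '}' matches '{'; pop; stack = {{
pos 34: '}' matches '{'; pop; stack = {
pos 35: '}' matches '{'; pop; stack = (empty)
pos 36: saw closer '}' but stack is empty → INVALID
Verdict: unmatched closer '}' at position 36 → no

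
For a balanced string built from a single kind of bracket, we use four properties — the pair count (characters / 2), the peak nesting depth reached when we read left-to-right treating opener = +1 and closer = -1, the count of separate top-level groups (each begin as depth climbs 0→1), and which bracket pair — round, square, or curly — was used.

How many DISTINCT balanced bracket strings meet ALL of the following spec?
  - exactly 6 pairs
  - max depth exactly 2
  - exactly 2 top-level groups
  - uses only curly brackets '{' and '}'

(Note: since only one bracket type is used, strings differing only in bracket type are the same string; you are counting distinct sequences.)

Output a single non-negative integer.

Spec: pairs=6 depth=2 groups=2
Count(depth <= 2) = 5
Count(depth <= 1) = 0
Count(depth == 2) = 5 - 0 = 5

Answer: 5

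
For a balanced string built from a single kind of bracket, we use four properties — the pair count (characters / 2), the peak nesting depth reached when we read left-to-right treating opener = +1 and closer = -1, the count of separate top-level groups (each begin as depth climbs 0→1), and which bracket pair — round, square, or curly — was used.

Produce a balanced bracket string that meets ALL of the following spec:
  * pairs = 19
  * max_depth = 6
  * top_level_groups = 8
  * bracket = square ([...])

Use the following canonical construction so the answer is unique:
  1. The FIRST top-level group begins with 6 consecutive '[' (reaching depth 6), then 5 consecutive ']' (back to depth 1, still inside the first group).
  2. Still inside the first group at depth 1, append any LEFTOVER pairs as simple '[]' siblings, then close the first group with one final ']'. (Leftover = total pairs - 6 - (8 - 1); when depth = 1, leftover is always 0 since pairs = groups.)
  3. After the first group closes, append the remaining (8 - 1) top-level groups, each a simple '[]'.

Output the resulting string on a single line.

Spec: pairs=19 depth=6 groups=8
Leftover pairs = 19 - 6 - (8-1) = 6
First group: deep chain of depth 6 + 6 sibling pairs
Remaining 7 groups: simple '[]' each

Answer: [[[[[[]]]]][][][][][][]][][][][][][][]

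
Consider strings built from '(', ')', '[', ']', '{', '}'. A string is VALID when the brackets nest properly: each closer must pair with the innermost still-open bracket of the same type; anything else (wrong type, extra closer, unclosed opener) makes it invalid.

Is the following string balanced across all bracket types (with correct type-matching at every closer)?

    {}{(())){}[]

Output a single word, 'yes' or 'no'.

pos 0: push '{'; stack = {
pos 1: '}' matches '{'; pop; stack = (empty)
pos 2: push '{'; stack = {
pos 3: push '('; stack = {(
pos 4: push '('; stack = {((
pos 5: ')' matches '('; pop; stack = {(
pos 6: ')' matches '('; pop; stack = {
pos 7: saw closer ')' but top of stack is '{' (expected '}') → INVALID
Verdict: type mismatch at position 7: ')' closes '{' → no

Answer: no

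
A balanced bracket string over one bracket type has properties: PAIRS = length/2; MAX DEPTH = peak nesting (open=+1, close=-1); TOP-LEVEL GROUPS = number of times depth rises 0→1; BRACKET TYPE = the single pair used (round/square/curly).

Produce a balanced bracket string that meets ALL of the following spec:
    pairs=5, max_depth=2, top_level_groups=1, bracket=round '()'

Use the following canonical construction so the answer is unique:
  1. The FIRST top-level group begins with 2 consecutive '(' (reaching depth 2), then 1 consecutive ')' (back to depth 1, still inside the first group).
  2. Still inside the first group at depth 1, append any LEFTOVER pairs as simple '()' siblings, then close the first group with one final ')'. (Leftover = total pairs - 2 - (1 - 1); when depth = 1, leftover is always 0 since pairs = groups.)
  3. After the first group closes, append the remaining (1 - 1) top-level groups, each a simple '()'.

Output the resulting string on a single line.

Spec: pairs=5 depth=2 groups=1
Leftover pairs = 5 - 2 - (1-1) = 3
First group: deep chain of depth 2 + 3 sibling pairs
Remaining 0 groups: simple '()' each

Answer: (()()()())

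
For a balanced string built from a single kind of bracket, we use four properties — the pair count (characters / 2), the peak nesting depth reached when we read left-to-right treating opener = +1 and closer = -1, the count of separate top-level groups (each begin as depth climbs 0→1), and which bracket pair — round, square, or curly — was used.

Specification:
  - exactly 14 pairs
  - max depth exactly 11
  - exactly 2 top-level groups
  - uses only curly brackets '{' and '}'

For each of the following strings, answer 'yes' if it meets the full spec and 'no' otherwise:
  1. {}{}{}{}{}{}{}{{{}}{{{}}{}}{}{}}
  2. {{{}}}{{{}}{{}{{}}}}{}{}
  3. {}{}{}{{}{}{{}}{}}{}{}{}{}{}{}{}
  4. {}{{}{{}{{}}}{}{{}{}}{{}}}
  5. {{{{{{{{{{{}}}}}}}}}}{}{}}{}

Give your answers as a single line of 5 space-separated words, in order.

Answer: no no no no yes

Derivation:
String 1 '{}{}{}{}{}{}{}{{{}}{{{}}{}}{}{}}': depth seq [1 0 1 0 1 0 1 0 1 0 1 0 1 0 1 2 3 2 1 2 3 4 3 2 3 2 1 2 1 2 1 0]
  -> pairs=16 depth=4 groups=8 -> no
String 2 '{{{}}}{{{}}{{}{{}}}}{}{}': depth seq [1 2 3 2 1 0 1 2 3 2 1 2 3 2 3 4 3 2 1 0 1 0 1 0]
  -> pairs=12 depth=4 groups=4 -> no
String 3 '{}{}{}{{}{}{{}}{}}{}{}{}{}{}{}{}': depth seq [1 0 1 0 1 0 1 2 1 2 1 2 3 2 1 2 1 0 1 0 1 0 1 0 1 0 1 0 1 0 1 0]
  -> pairs=16 depth=3 groups=11 -> no
String 4 '{}{{}{{}{{}}}{}{{}{}}{{}}}': depth seq [1 0 1 2 1 2 3 2 3 4 3 2 1 2 1 2 3 2 3 2 1 2 3 2 1 0]
  -> pairs=13 depth=4 groups=2 -> no
String 5 '{{{{{{{{{{{}}}}}}}}}}{}{}}{}': depth seq [1 2 3 4 5 6 7 8 9 10 11 10 9 8 7 6 5 4 3 2 1 2 1 2 1 0 1 0]
  -> pairs=14 depth=11 groups=2 -> yes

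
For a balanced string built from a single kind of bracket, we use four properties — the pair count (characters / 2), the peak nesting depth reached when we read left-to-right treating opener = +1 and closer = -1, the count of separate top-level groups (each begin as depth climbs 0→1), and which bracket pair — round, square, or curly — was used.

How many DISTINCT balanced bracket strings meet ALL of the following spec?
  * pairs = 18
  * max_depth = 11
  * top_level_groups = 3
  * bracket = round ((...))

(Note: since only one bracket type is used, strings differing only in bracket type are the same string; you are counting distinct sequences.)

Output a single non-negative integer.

Answer: 323640

Derivation:
Spec: pairs=18 depth=11 groups=3
Count(depth <= 11) = 94207512
Count(depth <= 10) = 93883872
Count(depth == 11) = 94207512 - 93883872 = 323640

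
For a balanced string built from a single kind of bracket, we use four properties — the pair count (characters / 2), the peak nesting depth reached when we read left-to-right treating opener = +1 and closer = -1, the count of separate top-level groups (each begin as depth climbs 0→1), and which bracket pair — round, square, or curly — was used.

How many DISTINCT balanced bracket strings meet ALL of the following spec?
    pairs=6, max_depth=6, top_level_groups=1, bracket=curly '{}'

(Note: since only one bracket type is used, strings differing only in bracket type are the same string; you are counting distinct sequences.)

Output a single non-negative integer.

Spec: pairs=6 depth=6 groups=1
Count(depth <= 6) = 42
Count(depth <= 5) = 41
Count(depth == 6) = 42 - 41 = 1

Answer: 1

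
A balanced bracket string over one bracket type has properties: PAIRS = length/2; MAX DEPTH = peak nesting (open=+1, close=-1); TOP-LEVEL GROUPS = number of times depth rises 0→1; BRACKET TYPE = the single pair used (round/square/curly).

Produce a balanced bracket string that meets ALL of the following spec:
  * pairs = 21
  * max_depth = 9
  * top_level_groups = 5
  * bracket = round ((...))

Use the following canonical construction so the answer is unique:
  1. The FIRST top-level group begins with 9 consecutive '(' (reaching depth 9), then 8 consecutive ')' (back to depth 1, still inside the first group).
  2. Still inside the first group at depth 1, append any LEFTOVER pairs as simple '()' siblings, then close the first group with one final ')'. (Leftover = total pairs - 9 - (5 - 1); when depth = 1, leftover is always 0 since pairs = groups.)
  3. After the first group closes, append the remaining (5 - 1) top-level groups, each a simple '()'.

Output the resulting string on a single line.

Spec: pairs=21 depth=9 groups=5
Leftover pairs = 21 - 9 - (5-1) = 8
First group: deep chain of depth 9 + 8 sibling pairs
Remaining 4 groups: simple '()' each

Answer: ((((((((())))))))()()()()()()()())()()()()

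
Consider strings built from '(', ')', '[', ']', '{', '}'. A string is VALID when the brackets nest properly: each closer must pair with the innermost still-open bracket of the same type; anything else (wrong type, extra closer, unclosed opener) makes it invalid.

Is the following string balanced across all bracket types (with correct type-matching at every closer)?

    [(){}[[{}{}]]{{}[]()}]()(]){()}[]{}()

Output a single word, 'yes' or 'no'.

pos 0: push '['; stack = [
pos 1: push '('; stack = [(
pos 2: ')' matches '('; pop; stack = [
pos 3: push '{'; stack = [{
pos 4: '}' matches '{'; pop; stack = [
pos 5: push '['; stack = [[
pos 6: push '['; stack = [[[
pos 7: push '{'; stack = [[[{
pos 8: '}' matches '{'; pop; stack = [[[
pos 9: push '{'; stack = [[[{
pos 10: '}' matches '{'; pop; stack = [[[
pos 11: ']' matches '['; pop; stack = [[
pos 12: ']' matches '['; pop; stack = [
pos 13: push '{'; stack = [{
pos 14: push '{'; stack = [{{
pos 15: '}' matches '{'; pop; stack = [{
pos 16: push '['; stack = [{[
pos 17: ']' matches '['; pop; stack = [{
pos 18: push '('; stack = [{(
pos 19: ')' matches '('; pop; stack = [{
pos 20: '}' matches '{'; pop; stack = [
pos 21: ']' matches '['; pop; stack = (empty)
pos 22: push '('; stack = (
pos 23: ')' matches '('; pop; stack = (empty)
pos 24: push '('; stack = (
pos 25: saw closer ']' but top of stack is '(' (expected ')') → INVALID
Verdict: type mismatch at position 25: ']' closes '(' → no

Answer: no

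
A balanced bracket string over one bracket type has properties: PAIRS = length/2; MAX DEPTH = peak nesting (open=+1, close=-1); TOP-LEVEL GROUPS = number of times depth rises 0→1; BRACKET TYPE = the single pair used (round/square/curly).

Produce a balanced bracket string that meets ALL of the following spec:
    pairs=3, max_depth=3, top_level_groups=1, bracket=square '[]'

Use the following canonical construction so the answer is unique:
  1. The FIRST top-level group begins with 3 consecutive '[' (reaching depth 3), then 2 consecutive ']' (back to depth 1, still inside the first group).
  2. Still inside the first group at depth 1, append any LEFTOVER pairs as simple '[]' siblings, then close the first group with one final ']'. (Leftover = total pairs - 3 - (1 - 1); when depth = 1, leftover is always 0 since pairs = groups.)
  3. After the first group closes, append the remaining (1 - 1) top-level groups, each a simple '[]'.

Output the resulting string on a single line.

Spec: pairs=3 depth=3 groups=1
Leftover pairs = 3 - 3 - (1-1) = 0
First group: deep chain of depth 3 + 0 sibling pairs
Remaining 0 groups: simple '[]' each

Answer: [[[]]]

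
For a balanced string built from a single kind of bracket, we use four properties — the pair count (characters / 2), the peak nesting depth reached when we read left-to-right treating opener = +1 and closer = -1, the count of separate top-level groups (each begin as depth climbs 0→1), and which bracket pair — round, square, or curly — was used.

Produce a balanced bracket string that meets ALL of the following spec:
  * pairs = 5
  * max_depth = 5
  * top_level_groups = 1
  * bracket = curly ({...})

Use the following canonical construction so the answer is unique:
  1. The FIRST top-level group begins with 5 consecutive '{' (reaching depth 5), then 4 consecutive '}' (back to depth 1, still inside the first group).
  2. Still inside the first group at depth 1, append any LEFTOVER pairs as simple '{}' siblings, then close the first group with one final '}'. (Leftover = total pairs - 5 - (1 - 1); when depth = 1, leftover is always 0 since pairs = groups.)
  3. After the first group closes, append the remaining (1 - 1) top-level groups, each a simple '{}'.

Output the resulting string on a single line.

Answer: {{{{{}}}}}

Derivation:
Spec: pairs=5 depth=5 groups=1
Leftover pairs = 5 - 5 - (1-1) = 0
First group: deep chain of depth 5 + 0 sibling pairs
Remaining 0 groups: simple '{}' each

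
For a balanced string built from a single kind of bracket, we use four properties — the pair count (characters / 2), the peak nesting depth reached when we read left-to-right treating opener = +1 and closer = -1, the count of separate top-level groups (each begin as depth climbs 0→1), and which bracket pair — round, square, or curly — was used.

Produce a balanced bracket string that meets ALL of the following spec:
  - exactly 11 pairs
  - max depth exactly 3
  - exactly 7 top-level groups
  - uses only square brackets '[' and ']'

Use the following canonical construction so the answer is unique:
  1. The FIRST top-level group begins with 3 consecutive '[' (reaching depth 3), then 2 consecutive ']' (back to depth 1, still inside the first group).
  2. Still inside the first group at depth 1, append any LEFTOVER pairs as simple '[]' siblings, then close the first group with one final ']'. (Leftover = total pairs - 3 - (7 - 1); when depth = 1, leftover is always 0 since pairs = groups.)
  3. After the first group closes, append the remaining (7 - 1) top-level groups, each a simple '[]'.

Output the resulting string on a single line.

Spec: pairs=11 depth=3 groups=7
Leftover pairs = 11 - 3 - (7-1) = 2
First group: deep chain of depth 3 + 2 sibling pairs
Remaining 6 groups: simple '[]' each

Answer: [[[]][][]][][][][][][]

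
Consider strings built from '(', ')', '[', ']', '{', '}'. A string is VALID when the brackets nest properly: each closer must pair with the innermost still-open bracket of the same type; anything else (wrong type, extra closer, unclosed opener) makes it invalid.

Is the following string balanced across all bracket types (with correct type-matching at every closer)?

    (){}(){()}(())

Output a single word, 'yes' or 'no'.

Answer: yes

Derivation:
pos 0: push '('; stack = (
pos 1: ')' matches '('; pop; stack = (empty)
pos 2: push '{'; stack = {
pos 3: '}' matches '{'; pop; stack = (empty)
pos 4: push '('; stack = (
pos 5: ')' matches '('; pop; stack = (empty)
pos 6: push '{'; stack = {
pos 7: push '('; stack = {(
pos 8: ')' matches '('; pop; stack = {
pos 9: '}' matches '{'; pop; stack = (empty)
pos 10: push '('; stack = (
pos 11: push '('; stack = ((
pos 12: ')' matches '('; pop; stack = (
pos 13: ')' matches '('; pop; stack = (empty)
end: stack empty → VALID
Verdict: properly nested → yes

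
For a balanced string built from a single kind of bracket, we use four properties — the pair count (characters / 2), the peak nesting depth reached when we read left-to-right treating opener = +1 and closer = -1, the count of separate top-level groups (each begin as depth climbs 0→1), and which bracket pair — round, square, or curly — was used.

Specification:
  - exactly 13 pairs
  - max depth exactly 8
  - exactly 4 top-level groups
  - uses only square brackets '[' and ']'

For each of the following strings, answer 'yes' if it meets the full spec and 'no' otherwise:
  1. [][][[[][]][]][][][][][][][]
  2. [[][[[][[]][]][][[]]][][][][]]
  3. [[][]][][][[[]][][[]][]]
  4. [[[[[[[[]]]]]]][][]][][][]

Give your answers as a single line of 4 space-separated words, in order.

Answer: no no no yes

Derivation:
String 1 '[][][[[][]][]][][][][][][][]': depth seq [1 0 1 0 1 2 3 2 3 2 1 2 1 0 1 0 1 0 1 0 1 0 1 0 1 0 1 0]
  -> pairs=14 depth=3 groups=10 -> no
String 2 '[[][[[][[]][]][][[]]][][][][]]': depth seq [1 2 1 2 3 4 3 4 5 4 3 4 3 2 3 2 3 4 3 2 1 2 1 2 1 2 1 2 1 0]
  -> pairs=15 depth=5 groups=1 -> no
String 3 '[[][]][][][[[]][][[]][]]': depth seq [1 2 1 2 1 0 1 0 1 0 1 2 3 2 1 2 1 2 3 2 1 2 1 0]
  -> pairs=12 depth=3 groups=4 -> no
String 4 '[[[[[[[[]]]]]]][][]][][][]': depth seq [1 2 3 4 5 6 7 8 7 6 5 4 3 2 1 2 1 2 1 0 1 0 1 0 1 0]
  -> pairs=13 depth=8 groups=4 -> yes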